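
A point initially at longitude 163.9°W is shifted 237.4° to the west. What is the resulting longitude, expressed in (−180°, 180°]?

Start at -163.9°; shift −237.4° → -401.3°.
-401.3° lies outside (−180°, 180°]; add 360° → -41.3°.

41.3°W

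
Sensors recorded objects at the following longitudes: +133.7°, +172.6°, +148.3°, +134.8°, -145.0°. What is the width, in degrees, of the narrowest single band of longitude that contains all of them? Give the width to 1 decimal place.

81.3°

Sort the longitudes: -145.0°, +133.7°, +134.8°, +148.3°, +172.6°.
Eastward gaps between consecutive values (wrapping around): 278.7°, 1.1°, 13.5°, 24.3°, 42.4°.
Largest gap = 278.7° ⇒ minimal covering band is its complement: 360° − 278.7° = 81.3°.
Band runs from +133.7° eastward to -145.0°, crossing the antimeridian.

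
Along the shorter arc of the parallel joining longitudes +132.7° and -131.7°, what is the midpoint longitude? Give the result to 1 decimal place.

-179.5°

Signed shortest Δλ from +132.7° to -131.7° is +95.6°.
Midpoint longitude = +132.7° + (+95.6°)/2 = +132.7° + 47.8° = +180.5°.
Normalise into (−180°, 180°]: -179.5°.
(The naïve average (+132.7 + -131.7)/2 = 0.5° is on the wrong side of the globe.)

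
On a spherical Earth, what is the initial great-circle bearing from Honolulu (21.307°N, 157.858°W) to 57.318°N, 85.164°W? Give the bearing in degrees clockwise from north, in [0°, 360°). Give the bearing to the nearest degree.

35°

Δλ = -85.164 − -157.858 = 72.694°.
θ = atan2( sin Δλ · cos φ₂ , cos φ₁ · sin φ₂ − sin φ₁ · cos φ₂ · cos Δλ )
  = atan2(0.51553, 0.72578) = 35.387° → normalised to [0°, 360°): 35.387°.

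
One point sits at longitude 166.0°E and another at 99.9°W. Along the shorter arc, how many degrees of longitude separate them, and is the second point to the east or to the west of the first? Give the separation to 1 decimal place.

94.1° east

Raw difference: -99.9 − 166.0 = -265.9°.
Normalise into (−180°, 180°]: -265.9° + 360° = 94.1°.
Positive ⇒ the second point lies to the east; separation 94.1°.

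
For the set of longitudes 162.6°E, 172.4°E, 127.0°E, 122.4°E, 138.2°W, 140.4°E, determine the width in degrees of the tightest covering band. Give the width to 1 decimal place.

Sort the longitudes: -138.2°, +122.4°, +127.0°, +140.4°, +162.6°, +172.4°.
Eastward gaps between consecutive values (wrapping around): 260.6°, 4.6°, 13.4°, 22.2°, 9.8°, 49.4°.
Largest gap = 260.6° ⇒ minimal covering band is its complement: 360° − 260.6° = 99.4°.
Band runs from +122.4° eastward to -138.2°, crossing the antimeridian.

99.4°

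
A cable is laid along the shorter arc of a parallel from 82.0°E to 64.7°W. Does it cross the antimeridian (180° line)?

No

Signed shortest Δλ = ((-64.7 − 82.0 + 180) mod 360) − 180 = -146.7°.
Going west by 146.7° from +82.0° reaches -64.7° without touching 180°.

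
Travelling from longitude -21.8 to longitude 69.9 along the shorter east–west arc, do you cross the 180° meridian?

Signed shortest Δλ = ((69.9 − -21.8 + 180) mod 360) − 180 = 91.7°.
Going east by 91.7° from -21.8° reaches +69.9° without touching 180°.

No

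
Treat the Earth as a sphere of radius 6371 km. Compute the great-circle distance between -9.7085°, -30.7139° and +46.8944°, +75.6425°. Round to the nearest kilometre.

12034 km

Δλ = 75.6425 − -30.7139 = 106.3564°.
Δφ = 46.8944 − -9.7085 = 56.6029°.
a = sin²(Δφ/2) + cos φ₁ · cos φ₂ · sin²(Δλ/2) = 0.656401.
c = 2·atan2(√a, √(1−a)) = 1.88894 rad → d = 6371·c ≈ 12034.42 km.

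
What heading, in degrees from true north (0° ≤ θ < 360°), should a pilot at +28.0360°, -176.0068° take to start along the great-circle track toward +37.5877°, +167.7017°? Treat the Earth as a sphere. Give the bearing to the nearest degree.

309°

Δλ = 167.7017 − -176.0068 = 343.7085°; wrapped into (−180°, 180°]: -16.2915°.
θ = atan2( sin Δλ · cos φ₂ , cos φ₁ · sin φ₂ − sin φ₁ · cos φ₂ · cos Δλ )
  = atan2(-0.22229, 0.18089) = -50.863° → normalised to [0°, 360°): 309.137°.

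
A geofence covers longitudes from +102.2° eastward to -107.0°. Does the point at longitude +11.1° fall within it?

No

Band width going east from +102.2° to -107.0°: ((-107.0 − 102.2) mod 360) = 150.8°.
Offset of +11.1° east of the west edge: ((11.1 − 102.2) mod 360) = 268.9°.
268.9° > 150.8° ⇒ outside.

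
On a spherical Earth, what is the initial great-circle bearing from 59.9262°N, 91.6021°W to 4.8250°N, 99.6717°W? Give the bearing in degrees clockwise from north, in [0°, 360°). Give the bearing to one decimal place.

Δλ = -99.6717 − -91.6021 = -8.0696°.
θ = atan2( sin Δλ · cos φ₂ , cos φ₁ · sin φ₂ − sin φ₁ · cos φ₂ · cos Δλ )
  = atan2(-0.13988, -0.81163) = -170.221° → normalised to [0°, 360°): 189.779°.

189.8°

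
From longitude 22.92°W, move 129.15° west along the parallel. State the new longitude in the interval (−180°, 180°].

152.07°W

Start at -22.92°; shift −129.15° → -152.07°.
-152.07° already lies in (−180°, 180°].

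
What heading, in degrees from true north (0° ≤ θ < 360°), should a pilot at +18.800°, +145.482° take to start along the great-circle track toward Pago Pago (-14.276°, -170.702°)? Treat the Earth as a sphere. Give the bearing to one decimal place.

124.4°

Δλ = -170.702 − 145.482 = -316.184°; wrapped into (−180°, 180°]: 43.816°.
θ = atan2( sin Δλ · cos φ₂ , cos φ₁ · sin φ₂ − sin φ₁ · cos φ₂ · cos Δλ )
  = atan2(0.67096, -0.45879) = 124.364° → normalised to [0°, 360°): 124.364°.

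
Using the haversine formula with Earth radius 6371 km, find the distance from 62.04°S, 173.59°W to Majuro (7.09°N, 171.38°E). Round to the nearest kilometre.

Δλ = 171.38 − -173.59 = 344.97°; wrapped into (−180°, 180°]: -15.03°.
Δφ = 7.09 − -62.04 = 69.13°.
a = sin²(Δφ/2) + cos φ₁ · cos φ₂ · sin²(Δλ/2) = 0.329834.
c = 2·atan2(√a, √(1−a)) = 1.22353 rad → d = 6371·c ≈ 7795.09 km.

7795 km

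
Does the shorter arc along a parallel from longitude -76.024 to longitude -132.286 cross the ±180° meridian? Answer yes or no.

No

Signed shortest Δλ = ((-132.286 − -76.024 + 180) mod 360) − 180 = -56.262°.
Going west by 56.262° from -76.024° reaches -132.286° without touching 180°.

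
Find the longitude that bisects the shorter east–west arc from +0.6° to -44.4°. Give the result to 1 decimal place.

Signed shortest Δλ from +0.6° to -44.4° is -45.0°.
Midpoint longitude = +0.6° + (-45.0°)/2 = +0.6° − 22.5° = -21.9°.

-21.9°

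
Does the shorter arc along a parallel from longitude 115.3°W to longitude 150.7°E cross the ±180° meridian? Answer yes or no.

Naïve |150.7 − -115.3| = 266.0° > 180°, so the shorter arc goes the other way round — across 180°.
Signed shortest Δλ = ((150.7 − -115.3 + 180) mod 360) − 180 = -94.0°.
Going west by 94.0° from -115.3° passes through 180° before reaching +150.7°.

Yes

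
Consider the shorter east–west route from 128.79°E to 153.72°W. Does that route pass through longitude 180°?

Yes

Naïve |-153.72 − 128.79| = 282.51° > 180°, so the shorter arc goes the other way round — across 180°.
Signed shortest Δλ = ((-153.72 − 128.79 + 180) mod 360) − 180 = 77.49°.
Going east by 77.49° from +128.79° passes through 180° before reaching -153.72°.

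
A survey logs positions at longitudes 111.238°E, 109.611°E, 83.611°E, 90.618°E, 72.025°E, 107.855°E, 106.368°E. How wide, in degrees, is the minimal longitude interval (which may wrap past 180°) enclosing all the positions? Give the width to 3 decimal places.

Sort the longitudes: +72.025°, +83.611°, +90.618°, +106.368°, +107.855°, +109.611°, +111.238°.
Eastward gaps between consecutive values (wrapping around): 11.586°, 7.007°, 15.750°, 1.487°, 1.756°, 1.627°, 320.787°.
Largest gap = 320.787° ⇒ minimal covering band is its complement: 360° − 320.787° = 39.213°.
Band runs from +72.025° eastward to +111.238°.

39.213°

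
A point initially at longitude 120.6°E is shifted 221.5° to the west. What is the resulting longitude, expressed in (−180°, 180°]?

Start at +120.6°; shift −221.5° → -100.9°.
-100.9° already lies in (−180°, 180°].

100.9°W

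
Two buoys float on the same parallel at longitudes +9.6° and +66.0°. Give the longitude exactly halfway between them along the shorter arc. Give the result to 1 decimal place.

+37.8°

Signed shortest Δλ from +9.6° to +66.0° is +56.4°.
Midpoint longitude = +9.6° + (+56.4°)/2 = +9.6° + 28.2° = +37.8°.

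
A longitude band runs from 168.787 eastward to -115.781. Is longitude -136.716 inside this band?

Band width going east from +168.787° to -115.781°: ((-115.781 − 168.787) mod 360) = 75.432°.
Offset of -136.716° east of the west edge: ((-136.716 − 168.787) mod 360) = 54.497°.
54.497° ≤ 75.432° ⇒ inside.

Yes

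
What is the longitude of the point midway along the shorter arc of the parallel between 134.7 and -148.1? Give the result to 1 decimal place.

Signed shortest Δλ from +134.7° to -148.1° is +77.2°.
Midpoint longitude = +134.7° + (+77.2°)/2 = +134.7° + 38.6° = +173.3°.
(The naïve average (+134.7 + -148.1)/2 = -6.7° is on the wrong side of the globe.)

+173.3°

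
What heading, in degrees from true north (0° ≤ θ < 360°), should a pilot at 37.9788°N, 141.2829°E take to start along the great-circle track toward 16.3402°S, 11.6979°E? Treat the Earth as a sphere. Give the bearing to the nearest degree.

Δλ = 11.6979 − 141.2829 = -129.5850°.
θ = atan2( sin Δλ · cos φ₂ , cos φ₁ · sin φ₂ − sin φ₁ · cos φ₂ · cos Δλ )
  = atan2(-0.73955, 0.15453) = -78.198° → normalised to [0°, 360°): 281.802°.

282°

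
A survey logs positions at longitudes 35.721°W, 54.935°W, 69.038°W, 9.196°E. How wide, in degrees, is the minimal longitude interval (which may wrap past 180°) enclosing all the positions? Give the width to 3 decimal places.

78.234°

Sort the longitudes: -69.038°, -54.935°, -35.721°, +9.196°.
Eastward gaps between consecutive values (wrapping around): 14.103°, 19.214°, 44.917°, 281.766°.
Largest gap = 281.766° ⇒ minimal covering band is its complement: 360° − 281.766° = 78.234°.
Band runs from -69.038° eastward to +9.196°.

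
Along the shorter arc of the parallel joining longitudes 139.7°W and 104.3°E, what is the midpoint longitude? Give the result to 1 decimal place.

Signed shortest Δλ from -139.7° to +104.3° is -116.0°.
Midpoint longitude = -139.7° + (-116.0°)/2 = -139.7° − 58.0° = -197.7°.
Normalise into (−180°, 180°]: +162.3°.
(The naïve average (-139.7 + +104.3)/2 = -17.7° is on the wrong side of the globe.)

162.3°E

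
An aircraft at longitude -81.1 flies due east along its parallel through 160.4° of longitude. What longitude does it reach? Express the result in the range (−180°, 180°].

Start at -81.1°; shift +160.4° → +79.3°.
+79.3° already lies in (−180°, 180°].

+79.3°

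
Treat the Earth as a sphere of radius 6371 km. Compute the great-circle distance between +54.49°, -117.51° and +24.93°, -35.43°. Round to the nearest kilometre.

Δλ = -35.43 − -117.51 = 82.08°.
Δφ = 24.93 − 54.49 = -29.56°.
a = sin²(Δφ/2) + cos φ₁ · cos φ₂ · sin²(Δλ/2) = 0.292153.
c = 2·atan2(√a, √(1−a)) = 1.14209 rad → d = 6371·c ≈ 7276.27 km.

7276 km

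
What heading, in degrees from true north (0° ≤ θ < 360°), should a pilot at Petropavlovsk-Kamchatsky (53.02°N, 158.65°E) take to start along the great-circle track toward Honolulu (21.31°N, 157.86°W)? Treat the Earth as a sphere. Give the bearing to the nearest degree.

117°

Δλ = -157.86 − 158.65 = -316.51°; wrapped into (−180°, 180°]: 43.49°.
θ = atan2( sin Δλ · cos φ₂ , cos φ₁ · sin φ₂ − sin φ₁ · cos φ₂ · cos Δλ )
  = atan2(0.64117, -0.32133) = 116.618° → normalised to [0°, 360°): 116.618°.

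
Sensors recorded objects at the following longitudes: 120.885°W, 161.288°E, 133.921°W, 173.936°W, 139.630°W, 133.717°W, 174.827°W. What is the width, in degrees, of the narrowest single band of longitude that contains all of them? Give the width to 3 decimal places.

77.827°

Sort the longitudes: -174.827°, -173.936°, -139.630°, -133.921°, -133.717°, -120.885°, +161.288°.
Eastward gaps between consecutive values (wrapping around): 0.891°, 34.306°, 5.709°, 0.204°, 12.832°, 282.173°, 23.885°.
Largest gap = 282.173° ⇒ minimal covering band is its complement: 360° − 282.173° = 77.827°.
Band runs from +161.288° eastward to -120.885°, crossing the antimeridian.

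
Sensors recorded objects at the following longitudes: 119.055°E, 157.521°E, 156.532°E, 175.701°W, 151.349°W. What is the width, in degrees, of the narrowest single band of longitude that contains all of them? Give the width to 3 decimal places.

89.596°

Sort the longitudes: -175.701°, -151.349°, +119.055°, +156.532°, +157.521°.
Eastward gaps between consecutive values (wrapping around): 24.352°, 270.404°, 37.477°, 0.989°, 26.778°.
Largest gap = 270.404° ⇒ minimal covering band is its complement: 360° − 270.404° = 89.596°.
Band runs from +119.055° eastward to -151.349°, crossing the antimeridian.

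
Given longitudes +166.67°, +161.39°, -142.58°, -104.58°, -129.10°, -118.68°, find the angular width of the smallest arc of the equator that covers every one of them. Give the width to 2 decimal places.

94.03°

Sort the longitudes: -142.58°, -129.10°, -118.68°, -104.58°, +161.39°, +166.67°.
Eastward gaps between consecutive values (wrapping around): 13.48°, 10.42°, 14.10°, 265.97°, 5.28°, 50.75°.
Largest gap = 265.97° ⇒ minimal covering band is its complement: 360° − 265.97° = 94.03°.
Band runs from +161.39° eastward to -104.58°, crossing the antimeridian.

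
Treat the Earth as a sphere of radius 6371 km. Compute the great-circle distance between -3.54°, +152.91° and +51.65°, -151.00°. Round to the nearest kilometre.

8086 km

Δλ = -151.00 − 152.91 = -303.91°; wrapped into (−180°, 180°]: 56.09°.
Δφ = 51.65 − -3.54 = 55.19°.
a = sin²(Δφ/2) + cos φ₁ · cos φ₂ · sin²(Δλ/2) = 0.351466.
c = 2·atan2(√a, √(1−a)) = 1.26918 rad → d = 6371·c ≈ 8085.92 km.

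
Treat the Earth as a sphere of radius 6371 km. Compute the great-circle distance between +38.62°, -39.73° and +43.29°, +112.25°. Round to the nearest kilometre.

10480 km

Δλ = 112.25 − -39.73 = 151.98°.
Δφ = 43.29 − 38.62 = 4.67°.
a = sin²(Δφ/2) + cos φ₁ · cos φ₂ · sin²(Δλ/2) = 0.537034.
c = 2·atan2(√a, √(1−a)) = 1.64493 rad → d = 6371·c ≈ 10479.86 km.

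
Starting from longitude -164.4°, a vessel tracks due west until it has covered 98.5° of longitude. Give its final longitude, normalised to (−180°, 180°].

Start at -164.4°; shift −98.5° → -262.9°.
-262.9° lies outside (−180°, 180°]; add 360° → +97.1°.

+97.1°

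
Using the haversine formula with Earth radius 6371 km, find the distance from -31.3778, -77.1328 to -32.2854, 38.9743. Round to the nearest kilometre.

Δλ = 38.9743 − -77.1328 = 116.1071°.
Δφ = -32.2854 − -31.3778 = -0.9076°.
a = sin²(Δφ/2) + cos φ₁ · cos φ₂ · sin²(Δλ/2) = 0.519749.
c = 2·atan2(√a, √(1−a)) = 1.61030 rad → d = 6371·c ≈ 10259.25 km.

10259 km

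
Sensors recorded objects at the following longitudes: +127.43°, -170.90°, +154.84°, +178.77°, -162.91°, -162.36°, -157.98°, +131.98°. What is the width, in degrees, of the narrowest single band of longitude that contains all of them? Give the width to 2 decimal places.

Sort the longitudes: -170.90°, -162.91°, -162.36°, -157.98°, +127.43°, +131.98°, +154.84°, +178.77°.
Eastward gaps between consecutive values (wrapping around): 7.99°, 0.55°, 4.38°, 285.41°, 4.55°, 22.86°, 23.93°, 10.33°.
Largest gap = 285.41° ⇒ minimal covering band is its complement: 360° − 285.41° = 74.59°.
Band runs from +127.43° eastward to -157.98°, crossing the antimeridian.

74.59°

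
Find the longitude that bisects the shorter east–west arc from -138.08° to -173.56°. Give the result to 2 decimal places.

-155.82°

Signed shortest Δλ from -138.08° to -173.56° is -35.48°.
Midpoint longitude = -138.08° + (-35.48°)/2 = -138.08° − 17.74° = -155.82°.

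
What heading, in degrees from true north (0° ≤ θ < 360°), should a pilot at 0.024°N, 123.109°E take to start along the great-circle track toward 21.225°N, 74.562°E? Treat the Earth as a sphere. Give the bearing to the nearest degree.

Δλ = 74.562 − 123.109 = -48.547°.
θ = atan2( sin Δλ · cos φ₂ , cos φ₁ · sin φ₂ − sin φ₁ · cos φ₂ · cos Δλ )
  = atan2(-0.69866, 0.36177) = -62.624° → normalised to [0°, 360°): 297.376°.

297°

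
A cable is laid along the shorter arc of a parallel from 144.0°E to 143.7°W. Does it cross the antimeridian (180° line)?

Naïve |-143.7 − 144.0| = 287.7° > 180°, so the shorter arc goes the other way round — across 180°.
Signed shortest Δλ = ((-143.7 − 144.0 + 180) mod 360) − 180 = 72.3°.
Going east by 72.3° from +144.0° passes through 180° before reaching -143.7°.

Yes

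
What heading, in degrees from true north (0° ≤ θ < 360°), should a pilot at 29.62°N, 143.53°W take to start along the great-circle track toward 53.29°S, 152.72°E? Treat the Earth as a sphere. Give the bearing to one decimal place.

Δλ = 152.72 − -143.53 = 296.25°; wrapped into (−180°, 180°]: -63.75°.
θ = atan2( sin Δλ · cos φ₂ , cos φ₁ · sin φ₂ − sin φ₁ · cos φ₂ · cos Δλ )
  = atan2(-0.53612, -0.82758) = -147.064° → normalised to [0°, 360°): 212.936°.

212.9°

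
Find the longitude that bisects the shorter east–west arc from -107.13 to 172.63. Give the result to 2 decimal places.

-147.25°

Signed shortest Δλ from -107.13° to +172.63° is -80.24°.
Midpoint longitude = -107.13° + (-80.24°)/2 = -107.13° − 40.12° = -147.25°.
(The naïve average (-107.13 + +172.63)/2 = 32.75° is on the wrong side of the globe.)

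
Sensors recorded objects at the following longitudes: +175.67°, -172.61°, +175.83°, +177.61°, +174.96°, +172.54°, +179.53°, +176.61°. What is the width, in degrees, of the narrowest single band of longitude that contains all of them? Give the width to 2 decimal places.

Sort the longitudes: -172.61°, +172.54°, +174.96°, +175.67°, +175.83°, +176.61°, +177.61°, +179.53°.
Eastward gaps between consecutive values (wrapping around): 345.15°, 2.42°, 0.71°, 0.16°, 0.78°, 1.00°, 1.92°, 7.86°.
Largest gap = 345.15° ⇒ minimal covering band is its complement: 360° − 345.15° = 14.85°.
Band runs from +172.54° eastward to -172.61°, crossing the antimeridian.

14.85°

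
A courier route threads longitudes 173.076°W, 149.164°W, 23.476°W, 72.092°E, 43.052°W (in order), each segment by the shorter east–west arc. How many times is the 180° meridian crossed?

0

Leg 1: -173.076° → -149.164°, shortest Δλ = 23.912° (east) — does not cross 180°.
Leg 2: -149.164° → -23.476°, shortest Δλ = 125.688° (east) — does not cross 180°.
Leg 3: -23.476° → +72.092°, shortest Δλ = 95.568° (east) — does not cross 180°.
Leg 4: +72.092° → -43.052°, shortest Δλ = -115.144° (west) — does not cross 180°.
Total crossings: 0.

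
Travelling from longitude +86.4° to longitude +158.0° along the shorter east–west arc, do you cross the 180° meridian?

No

Signed shortest Δλ = ((158.0 − 86.4 + 180) mod 360) − 180 = 71.6°.
Going east by 71.6° from +86.4° reaches +158.0° without touching 180°.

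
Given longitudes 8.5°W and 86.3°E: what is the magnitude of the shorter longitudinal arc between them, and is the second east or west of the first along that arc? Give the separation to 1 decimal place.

94.8° east

Raw difference: 86.3 − -8.5 = 94.8°.
Normalise into (−180°, 180°]: 94.8° stays 94.8°.
Positive ⇒ the second point lies to the east; separation 94.8°.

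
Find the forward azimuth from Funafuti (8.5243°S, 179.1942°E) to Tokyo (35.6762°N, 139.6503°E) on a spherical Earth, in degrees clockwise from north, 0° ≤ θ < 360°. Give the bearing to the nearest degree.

Δλ = 139.6503 − 179.1942 = -39.5439°.
θ = atan2( sin Δλ · cos φ₂ , cos φ₁ · sin φ₂ − sin φ₁ · cos φ₂ · cos Δλ )
  = atan2(-0.51718, 0.66961) = -37.681° → normalised to [0°, 360°): 322.319°.

322°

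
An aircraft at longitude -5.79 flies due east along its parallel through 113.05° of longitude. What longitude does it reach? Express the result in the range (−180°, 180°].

+107.26°

Start at -5.79°; shift +113.05° → +107.26°.
+107.26° already lies in (−180°, 180°].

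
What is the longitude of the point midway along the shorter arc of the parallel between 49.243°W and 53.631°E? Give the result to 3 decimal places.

Signed shortest Δλ from -49.243° to +53.631° is +102.874°.
Midpoint longitude = -49.243° + (+102.874°)/2 = -49.243° + 51.437° = +2.194°.

2.194°E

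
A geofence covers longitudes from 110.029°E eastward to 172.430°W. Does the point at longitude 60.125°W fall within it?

Band width going east from +110.029° to -172.430°: ((-172.430 − 110.029) mod 360) = 77.541°.
Offset of -60.125° east of the west edge: ((-60.125 − 110.029) mod 360) = 189.846°.
189.846° > 77.541° ⇒ outside.

No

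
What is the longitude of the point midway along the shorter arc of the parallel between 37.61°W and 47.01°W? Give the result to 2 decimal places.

42.31°W

Signed shortest Δλ from -37.61° to -47.01° is -9.40°.
Midpoint longitude = -37.61° + (-9.40°)/2 = -37.61° − 4.70° = -42.31°.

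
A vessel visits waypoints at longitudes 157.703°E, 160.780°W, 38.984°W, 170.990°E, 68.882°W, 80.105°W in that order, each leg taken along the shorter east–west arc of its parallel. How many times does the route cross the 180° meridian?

Leg 1: +157.703° → -160.780°, shortest Δλ = 41.517° (east) — crosses 180°.
Leg 2: -160.780° → -38.984°, shortest Δλ = 121.796° (east) — does not cross 180°.
Leg 3: -38.984° → +170.990°, shortest Δλ = -150.026° (west) — crosses 180°.
Leg 4: +170.990° → -68.882°, shortest Δλ = 120.128° (east) — crosses 180°.
Leg 5: -68.882° → -80.105°, shortest Δλ = -11.223° (west) — does not cross 180°.
Total crossings: 3.

3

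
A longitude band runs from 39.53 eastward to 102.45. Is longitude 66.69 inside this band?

Yes

Band width going east from +39.53° to +102.45°: ((102.45 − 39.53) mod 360) = 62.92°.
Offset of +66.69° east of the west edge: ((66.69 − 39.53) mod 360) = 27.16°.
27.16° ≤ 62.92° ⇒ inside.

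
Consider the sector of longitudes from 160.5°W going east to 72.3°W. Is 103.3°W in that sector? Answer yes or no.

Band width going east from -160.5° to -72.3°: ((-72.3 − -160.5) mod 360) = 88.2°.
Offset of -103.3° east of the west edge: ((-103.3 − -160.5) mod 360) = 57.2°.
57.2° ≤ 88.2° ⇒ inside.

Yes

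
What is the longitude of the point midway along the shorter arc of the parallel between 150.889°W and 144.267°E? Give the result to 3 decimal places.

Signed shortest Δλ from -150.889° to +144.267° is -64.844°.
Midpoint longitude = -150.889° + (-64.844°)/2 = -150.889° − 32.422° = -183.311°.
Normalise into (−180°, 180°]: +176.689°.
(The naïve average (-150.889 + +144.267)/2 = -3.311° is on the wrong side of the globe.)

176.689°E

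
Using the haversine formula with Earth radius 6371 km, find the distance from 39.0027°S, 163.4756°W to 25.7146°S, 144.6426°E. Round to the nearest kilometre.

Δλ = 144.6426 − -163.4756 = 308.1182°; wrapped into (−180°, 180°]: -51.8818°.
Δφ = -25.7146 − -39.0027 = 13.2881°.
a = sin²(Δφ/2) + cos φ₁ · cos φ₂ · sin²(Δλ/2) = 0.147366.
c = 2·atan2(√a, √(1−a)) = 0.78800 rad → d = 6371·c ≈ 5020.33 km.

5020 km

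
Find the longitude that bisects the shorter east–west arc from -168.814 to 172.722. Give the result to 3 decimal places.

-178.046°

Signed shortest Δλ from -168.814° to +172.722° is -18.464°.
Midpoint longitude = -168.814° + (-18.464°)/2 = -168.814° − 9.232° = -178.046°.
(The naïve average (-168.814 + +172.722)/2 = 1.954° is on the wrong side of the globe.)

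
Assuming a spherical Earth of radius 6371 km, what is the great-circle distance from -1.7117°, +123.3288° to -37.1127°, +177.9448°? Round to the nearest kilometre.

Δλ = 177.9448 − 123.3288 = 54.6160°.
Δφ = -37.1127 − -1.7117 = -35.4010°.
a = sin²(Δφ/2) + cos φ₁ · cos φ₂ · sin²(Δλ/2) = 0.260208.
c = 2·atan2(√a, √(1−a)) = 1.07062 rad → d = 6371·c ≈ 6820.90 km.

6821 km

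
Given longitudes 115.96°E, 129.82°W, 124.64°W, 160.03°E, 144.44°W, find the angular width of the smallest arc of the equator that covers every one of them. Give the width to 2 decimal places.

Sort the longitudes: -144.44°, -129.82°, -124.64°, +115.96°, +160.03°.
Eastward gaps between consecutive values (wrapping around): 14.62°, 5.18°, 240.60°, 44.07°, 55.53°.
Largest gap = 240.60° ⇒ minimal covering band is its complement: 360° − 240.60° = 119.40°.
Band runs from +115.96° eastward to -124.64°, crossing the antimeridian.

119.40°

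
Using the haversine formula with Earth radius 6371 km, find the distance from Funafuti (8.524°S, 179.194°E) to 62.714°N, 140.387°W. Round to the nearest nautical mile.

4664 nmi

Δλ = -140.387 − 179.194 = -319.581°; wrapped into (−180°, 180°]: 40.419°.
Δφ = 62.714 − -8.524 = 71.238°.
a = sin²(Δφ/2) + cos φ₁ · cos φ₂ · sin²(Δλ/2) = 0.393285.
c = 2·atan2(√a, √(1−a)) = 1.35571 rad → d = 6371·c ≈ 8637.24 km ≈ 4663.74 nmi.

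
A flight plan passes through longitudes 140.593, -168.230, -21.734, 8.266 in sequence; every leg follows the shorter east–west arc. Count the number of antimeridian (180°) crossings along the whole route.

Leg 1: +140.593° → -168.230°, shortest Δλ = 51.177° (east) — crosses 180°.
Leg 2: -168.230° → -21.734°, shortest Δλ = 146.496° (east) — does not cross 180°.
Leg 3: -21.734° → +8.266°, shortest Δλ = 30.0° (east) — does not cross 180°.
Total crossings: 1.

1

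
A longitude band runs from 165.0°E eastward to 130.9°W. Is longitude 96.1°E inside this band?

No

Band width going east from +165.0° to -130.9°: ((-130.9 − 165.0) mod 360) = 64.1°.
Offset of +96.1° east of the west edge: ((96.1 − 165.0) mod 360) = 291.1°.
291.1° > 64.1° ⇒ outside.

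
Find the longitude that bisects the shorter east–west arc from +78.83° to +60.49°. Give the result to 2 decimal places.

+69.66°

Signed shortest Δλ from +78.83° to +60.49° is -18.34°.
Midpoint longitude = +78.83° + (-18.34°)/2 = +78.83° − 9.17° = +69.66°.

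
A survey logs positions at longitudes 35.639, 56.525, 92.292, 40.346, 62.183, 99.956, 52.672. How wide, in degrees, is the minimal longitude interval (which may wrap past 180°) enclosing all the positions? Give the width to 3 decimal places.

Sort the longitudes: +35.639°, +40.346°, +52.672°, +56.525°, +62.183°, +92.292°, +99.956°.
Eastward gaps between consecutive values (wrapping around): 4.707°, 12.326°, 3.853°, 5.658°, 30.109°, 7.664°, 295.683°.
Largest gap = 295.683° ⇒ minimal covering band is its complement: 360° − 295.683° = 64.317°.
Band runs from +35.639° eastward to +99.956°.

64.317°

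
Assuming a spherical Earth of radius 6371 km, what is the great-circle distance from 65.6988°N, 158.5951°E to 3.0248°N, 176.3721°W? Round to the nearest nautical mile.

Δλ = -176.3721 − 158.5951 = -334.9672°; wrapped into (−180°, 180°]: 25.0328°.
Δφ = 3.0248 − 65.6988 = -62.6740°.
a = sin²(Δφ/2) + cos φ₁ · cos φ₂ · sin²(Δλ/2) = 0.289775.
c = 2·atan2(√a, √(1−a)) = 1.13686 rad → d = 6371·c ≈ 7242.91 km ≈ 3910.86 nmi.

3911 nmi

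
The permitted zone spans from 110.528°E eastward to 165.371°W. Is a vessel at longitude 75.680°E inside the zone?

No

Band width going east from +110.528° to -165.371°: ((-165.371 − 110.528) mod 360) = 84.101°.
Offset of +75.680° east of the west edge: ((75.680 − 110.528) mod 360) = 325.152°.
325.152° > 84.101° ⇒ outside.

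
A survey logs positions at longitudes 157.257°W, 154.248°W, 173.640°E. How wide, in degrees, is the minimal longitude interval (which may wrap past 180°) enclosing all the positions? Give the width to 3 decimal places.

Sort the longitudes: -157.257°, -154.248°, +173.640°.
Eastward gaps between consecutive values (wrapping around): 3.009°, 327.888°, 29.103°.
Largest gap = 327.888° ⇒ minimal covering band is its complement: 360° − 327.888° = 32.112°.
Band runs from +173.640° eastward to -154.248°, crossing the antimeridian.

32.112°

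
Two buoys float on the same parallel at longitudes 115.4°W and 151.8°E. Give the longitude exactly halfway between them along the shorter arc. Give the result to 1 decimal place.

161.8°W

Signed shortest Δλ from -115.4° to +151.8° is -92.8°.
Midpoint longitude = -115.4° + (-92.8°)/2 = -115.4° − 46.4° = -161.8°.
(The naïve average (-115.4 + +151.8)/2 = 18.2° is on the wrong side of the globe.)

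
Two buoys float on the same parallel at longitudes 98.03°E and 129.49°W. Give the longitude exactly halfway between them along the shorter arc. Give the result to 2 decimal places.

164.27°E

Signed shortest Δλ from +98.03° to -129.49° is +132.48°.
Midpoint longitude = +98.03° + (+132.48°)/2 = +98.03° + 66.24° = +164.27°.
(The naïve average (+98.03 + -129.49)/2 = -15.73° is on the wrong side of the globe.)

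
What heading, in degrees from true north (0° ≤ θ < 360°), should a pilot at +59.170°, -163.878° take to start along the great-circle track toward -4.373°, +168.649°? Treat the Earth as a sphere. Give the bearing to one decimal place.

209.9°

Δλ = 168.649 − -163.878 = 332.527°; wrapped into (−180°, 180°]: -27.473°.
θ = atan2( sin Δλ · cos φ₂ , cos φ₁ · sin φ₂ − sin φ₁ · cos φ₂ · cos Δλ )
  = atan2(-0.45999, -0.79871) = -150.062° → normalised to [0°, 360°): 209.938°.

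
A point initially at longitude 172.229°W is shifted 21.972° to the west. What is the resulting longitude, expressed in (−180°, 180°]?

165.799°E

Start at -172.229°; shift −21.972° → -194.201°.
-194.201° lies outside (−180°, 180°]; add 360° → +165.799°.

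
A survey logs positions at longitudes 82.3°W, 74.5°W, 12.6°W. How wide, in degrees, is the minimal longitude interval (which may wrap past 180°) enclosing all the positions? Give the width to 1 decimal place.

Sort the longitudes: -82.3°, -74.5°, -12.6°.
Eastward gaps between consecutive values (wrapping around): 7.8°, 61.9°, 290.3°.
Largest gap = 290.3° ⇒ minimal covering band is its complement: 360° − 290.3° = 69.7°.
Band runs from -82.3° eastward to -12.6°.

69.7°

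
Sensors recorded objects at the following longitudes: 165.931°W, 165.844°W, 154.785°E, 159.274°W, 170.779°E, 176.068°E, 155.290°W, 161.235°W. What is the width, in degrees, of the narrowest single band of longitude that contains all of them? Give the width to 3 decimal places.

Sort the longitudes: -165.931°, -165.844°, -161.235°, -159.274°, -155.290°, +154.785°, +170.779°, +176.068°.
Eastward gaps between consecutive values (wrapping around): 0.087°, 4.609°, 1.961°, 3.984°, 310.075°, 15.994°, 5.289°, 18.001°.
Largest gap = 310.075° ⇒ minimal covering band is its complement: 360° − 310.075° = 49.925°.
Band runs from +154.785° eastward to -155.290°, crossing the antimeridian.

49.925°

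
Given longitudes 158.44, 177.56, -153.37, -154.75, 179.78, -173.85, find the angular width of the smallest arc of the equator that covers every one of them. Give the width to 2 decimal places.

48.19°

Sort the longitudes: -173.85°, -154.75°, -153.37°, +158.44°, +177.56°, +179.78°.
Eastward gaps between consecutive values (wrapping around): 19.10°, 1.38°, 311.81°, 19.12°, 2.22°, 6.37°.
Largest gap = 311.81° ⇒ minimal covering band is its complement: 360° − 311.81° = 48.19°.
Band runs from +158.44° eastward to -153.37°, crossing the antimeridian.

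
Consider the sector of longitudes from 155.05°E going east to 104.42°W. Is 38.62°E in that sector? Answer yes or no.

No

Band width going east from +155.05° to -104.42°: ((-104.42 − 155.05) mod 360) = 100.53°.
Offset of +38.62° east of the west edge: ((38.62 − 155.05) mod 360) = 243.57°.
243.57° > 100.53° ⇒ outside.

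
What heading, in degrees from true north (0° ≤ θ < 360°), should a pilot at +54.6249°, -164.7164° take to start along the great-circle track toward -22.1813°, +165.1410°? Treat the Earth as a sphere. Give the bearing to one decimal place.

208.1°

Δλ = 165.1410 − -164.7164 = 329.8574°; wrapped into (−180°, 180°]: -30.1426°.
θ = atan2( sin Δλ · cos φ₂ , cos φ₁ · sin φ₂ − sin φ₁ · cos φ₂ · cos Δλ )
  = atan2(-0.46499, -0.87151) = -151.918° → normalised to [0°, 360°): 208.082°.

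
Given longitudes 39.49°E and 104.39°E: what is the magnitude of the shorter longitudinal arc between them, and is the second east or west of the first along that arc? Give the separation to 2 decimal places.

64.90° east

Raw difference: 104.39 − 39.49 = 64.9°.
Normalise into (−180°, 180°]: 64.9° stays 64.9°.
Positive ⇒ the second point lies to the east; separation 64.90°.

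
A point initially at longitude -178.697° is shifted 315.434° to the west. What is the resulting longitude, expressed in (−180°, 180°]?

Start at -178.697°; shift −315.434° → -494.131°.
-494.131° lies outside (−180°, 180°]; add 360° → -134.131°.

-134.131°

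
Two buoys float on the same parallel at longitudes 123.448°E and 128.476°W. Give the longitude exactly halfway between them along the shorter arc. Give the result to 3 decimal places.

177.486°E

Signed shortest Δλ from +123.448° to -128.476° is +108.076°.
Midpoint longitude = +123.448° + (+108.076°)/2 = +123.448° + 54.038° = +177.486°.
(The naïve average (+123.448 + -128.476)/2 = -2.514° is on the wrong side of the globe.)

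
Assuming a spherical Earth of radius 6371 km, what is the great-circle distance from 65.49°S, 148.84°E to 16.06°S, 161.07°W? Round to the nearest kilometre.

Δλ = -161.07 − 148.84 = -309.91°; wrapped into (−180°, 180°]: 50.09°.
Δφ = -16.06 − -65.49 = 49.43°.
a = sin²(Δφ/2) + cos φ₁ · cos φ₂ · sin²(Δλ/2) = 0.246255.
c = 2·atan2(√a, √(1−a)) = 1.03853 rad → d = 6371·c ≈ 6616.46 km.

6616 km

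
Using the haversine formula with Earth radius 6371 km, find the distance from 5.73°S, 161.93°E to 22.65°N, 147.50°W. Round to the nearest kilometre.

6337 km

Δλ = -147.50 − 161.93 = -309.43°; wrapped into (−180°, 180°]: 50.57°.
Δφ = 22.65 − -5.73 = 28.38°.
a = sin²(Δφ/2) + cos φ₁ · cos φ₂ · sin²(Δλ/2) = 0.227614.
c = 2·atan2(√a, √(1−a)) = 0.99468 rad → d = 6371·c ≈ 6337.10 km.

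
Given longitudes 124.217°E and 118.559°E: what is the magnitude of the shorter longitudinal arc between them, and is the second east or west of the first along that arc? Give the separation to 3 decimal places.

Raw difference: 118.559 − 124.217 = -5.658°.
Normalise into (−180°, 180°]: -5.658° stays -5.658°.
Negative ⇒ the second point lies to the west; separation 5.658°.

5.658° west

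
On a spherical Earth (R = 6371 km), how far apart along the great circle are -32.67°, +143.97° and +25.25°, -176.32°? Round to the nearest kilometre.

Δλ = -176.32 − 143.97 = -320.29°; wrapped into (−180°, 180°]: 39.71°.
Δφ = 25.25 − -32.67 = 57.92°.
a = sin²(Δφ/2) + cos φ₁ · cos φ₂ · sin²(Δλ/2) = 0.322277.
c = 2·atan2(√a, √(1−a)) = 1.20740 rad → d = 6371·c ≈ 7692.37 km.

7692 km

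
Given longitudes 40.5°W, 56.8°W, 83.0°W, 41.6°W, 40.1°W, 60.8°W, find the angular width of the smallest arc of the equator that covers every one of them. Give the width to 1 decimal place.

Sort the longitudes: -83.0°, -60.8°, -56.8°, -41.6°, -40.5°, -40.1°.
Eastward gaps between consecutive values (wrapping around): 22.2°, 4.0°, 15.2°, 1.1°, 0.4°, 317.1°.
Largest gap = 317.1° ⇒ minimal covering band is its complement: 360° − 317.1° = 42.9°.
Band runs from -83.0° eastward to -40.1°.

42.9°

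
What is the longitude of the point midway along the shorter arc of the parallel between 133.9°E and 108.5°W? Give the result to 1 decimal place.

Signed shortest Δλ from +133.9° to -108.5° is +117.6°.
Midpoint longitude = +133.9° + (+117.6°)/2 = +133.9° + 58.8° = +192.7°.
Normalise into (−180°, 180°]: -167.3°.
(The naïve average (+133.9 + -108.5)/2 = 12.7° is on the wrong side of the globe.)

167.3°W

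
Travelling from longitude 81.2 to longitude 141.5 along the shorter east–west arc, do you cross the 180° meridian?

Signed shortest Δλ = ((141.5 − 81.2 + 180) mod 360) − 180 = 60.3°.
Going east by 60.3° from +81.2° reaches +141.5° without touching 180°.

No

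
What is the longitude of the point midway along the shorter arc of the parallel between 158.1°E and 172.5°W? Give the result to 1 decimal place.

172.8°E

Signed shortest Δλ from +158.1° to -172.5° is +29.4°.
Midpoint longitude = +158.1° + (+29.4°)/2 = +158.1° + 14.7° = +172.8°.
(The naïve average (+158.1 + -172.5)/2 = -7.2° is on the wrong side of the globe.)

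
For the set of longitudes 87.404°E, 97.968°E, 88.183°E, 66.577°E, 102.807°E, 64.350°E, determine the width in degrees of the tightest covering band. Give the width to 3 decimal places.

Sort the longitudes: +64.350°, +66.577°, +87.404°, +88.183°, +97.968°, +102.807°.
Eastward gaps between consecutive values (wrapping around): 2.227°, 20.827°, 0.779°, 9.785°, 4.839°, 321.543°.
Largest gap = 321.543° ⇒ minimal covering band is its complement: 360° − 321.543° = 38.457°.
Band runs from +64.350° eastward to +102.807°.

38.457°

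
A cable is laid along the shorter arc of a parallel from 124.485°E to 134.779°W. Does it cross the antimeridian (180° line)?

Yes

Naïve |-134.779 − 124.485| = 259.264° > 180°, so the shorter arc goes the other way round — across 180°.
Signed shortest Δλ = ((-134.779 − 124.485 + 180) mod 360) − 180 = 100.736°.
Going east by 100.736° from +124.485° passes through 180° before reaching -134.779°.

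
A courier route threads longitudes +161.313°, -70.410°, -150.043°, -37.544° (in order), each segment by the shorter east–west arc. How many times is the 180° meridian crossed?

Leg 1: +161.313° → -70.410°, shortest Δλ = 128.277° (east) — crosses 180°.
Leg 2: -70.410° → -150.043°, shortest Δλ = -79.633° (west) — does not cross 180°.
Leg 3: -150.043° → -37.544°, shortest Δλ = 112.499° (east) — does not cross 180°.
Total crossings: 1.

1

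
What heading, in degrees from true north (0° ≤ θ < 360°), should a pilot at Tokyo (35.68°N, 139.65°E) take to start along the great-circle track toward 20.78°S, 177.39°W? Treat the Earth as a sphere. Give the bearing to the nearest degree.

Δλ = -177.39 − 139.65 = -317.04°; wrapped into (−180°, 180°]: 42.96°.
θ = atan2( sin Δλ · cos φ₂ , cos φ₁ · sin φ₂ − sin φ₁ · cos φ₂ · cos Δλ )
  = atan2(0.63716, -0.68726) = 137.167° → normalised to [0°, 360°): 137.167°.

137°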